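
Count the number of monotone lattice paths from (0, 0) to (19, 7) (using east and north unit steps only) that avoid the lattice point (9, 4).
Number of paths = 453310

Total paths from (0, 0) to (19, 7): C(26, 19) = 657800. Paths through (9, 4): (paths (0, 0) → (9, 4)) × (paths (9, 4) → (19, 7)) = C(13, 9) · C(13, 10) = 715 · 286 = 204490. Avoidance count = 657800 − 204490 = 453310.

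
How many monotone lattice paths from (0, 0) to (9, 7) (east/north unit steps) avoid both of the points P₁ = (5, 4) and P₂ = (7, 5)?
Number of paths = 4546

Inclusion–exclusion. Total paths: C(16, 9) = 11440. Through P₁: C(9, 5)·C(7, 4) = 4410. Through P₂: C(12, 7)·C(4, 2) = 4752. Since P₁ is strictly southwest of P₂, a monotone path through both must visit P₁ then P₂; paths through both = C(9, 5)·C(3, 2)·C(4, 2) = 2268. Avoid both = 11440 − 4410 − 4752 + 2268 = 4546.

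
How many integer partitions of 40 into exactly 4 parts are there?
p(40, 4 parts) = 478

Partitions of n into exactly k parts are in bijection with partitions of n − k into at most k parts (subtract 1 from each part). So p(40, exactly 4) = p(36, parts ≤ 4). Computing via the recurrence p(m, j) = p(m, j−1) + p(m−j, j) gives 478.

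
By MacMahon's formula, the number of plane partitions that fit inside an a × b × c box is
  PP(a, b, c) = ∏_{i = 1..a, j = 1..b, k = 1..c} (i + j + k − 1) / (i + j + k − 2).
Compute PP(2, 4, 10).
PP(2, 4, 10) = 273273

Evaluate the triple product over i = 1..2, j = 1..4, k = 1..10. The factors are (2/1) · (3/2) · (4/3) · (5/4) · (6/5) · (7/6) · (8/7) · (9/8) · … (80 factors total). The numerators and denominators telescope so the product is an integer; carrying out the multiplication exactly gives PP(2, 4, 10) = 273273.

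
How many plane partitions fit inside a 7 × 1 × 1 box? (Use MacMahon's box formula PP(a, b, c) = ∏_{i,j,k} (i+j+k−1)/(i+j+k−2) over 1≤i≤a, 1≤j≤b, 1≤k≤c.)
PP(7, 1, 1) = 8

Evaluate the triple product over i = 1..7, j = 1..1, k = 1..1. The factors are (2/1) · (3/2) · (4/3) · (5/4) · (6/5) · (7/6) · (8/7). The numerators and denominators telescope so the product is an integer; carrying out the multiplication exactly gives PP(7, 1, 1) = 8.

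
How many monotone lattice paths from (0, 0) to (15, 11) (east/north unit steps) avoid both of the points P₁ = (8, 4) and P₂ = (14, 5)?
Number of paths = 5970179

Inclusion–exclusion. Total paths: C(26, 15) = 7726160. Through P₁: C(12, 8)·C(14, 7) = 1698840. Through P₂: C(19, 14)·C(7, 1) = 81396. Since P₁ is strictly southwest of P₂, a monotone path through both must visit P₁ then P₂; paths through both = C(12, 8)·C(7, 6)·C(7, 1) = 24255. Avoid both = 7726160 − 1698840 − 81396 + 24255 = 5970179.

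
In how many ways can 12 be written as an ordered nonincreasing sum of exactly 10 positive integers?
p(12, 10 parts) = 2

Partitions of n into exactly k parts ↔ partitions of n − k into at most k parts (subtract 1 from each part). For n = 12, k = 10, the partitions are: 3+1+1+1+1+1+1+1+1+1, 2+2+1+1+1+1+1+1+1+1. Count = 2.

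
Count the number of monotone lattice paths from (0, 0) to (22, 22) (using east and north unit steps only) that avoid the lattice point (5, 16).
Number of paths = 2102044793217

Total paths from (0, 0) to (22, 22): C(44, 22) = 2104098963720. Paths through (5, 16): (paths (0, 0) → (5, 16)) × (paths (5, 16) → (22, 22)) = C(21, 5) · C(23, 17) = 20349 · 100947 = 2054170503. Avoidance count = 2104098963720 − 2054170503 = 2102044793217.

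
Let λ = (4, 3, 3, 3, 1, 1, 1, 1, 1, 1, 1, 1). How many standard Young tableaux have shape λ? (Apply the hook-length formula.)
# SYT of shape (4, 3, 3, 3, 1, 1, 1, 1, 1, 1, 1, 1) = 11395440

Hook-length formula: f^λ = n! / Π hook(c), product over all cells c of the Young diagram. For λ = (4, 3, 3, 3, 1, 1, 1, 1, 1, 1, 1, 1), n = 21 boxes. Hook lengths by row (left-to-right, top-to-bottom): [15, 6, 5, 1]; [13, 4, 3]; [12, 3, 2]; [11, 2, 1]; [8]; [7]; [6]; [5]; [4]; [3]; [2]; [1]. Product of hooks = 4483454976000. So f^λ = 21! / 4483454976000 = 51090942171709440000 / 4483454976000 = 11395440.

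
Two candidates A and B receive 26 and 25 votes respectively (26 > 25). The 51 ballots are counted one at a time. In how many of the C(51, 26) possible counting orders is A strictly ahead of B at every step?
Strict-lead orderings = 4861946401452

Total orderings of the 51 votes with 26 for A: C(51, 26) = 247959266474052. By the Bertrand ballot formula (Cycle Lemma / reflection principle), the number of orderings in which A is strictly ahead of B throughout is (p − q)/(p + q) · C(p + q, p) = (26 − 25)/(26 + 25) · 247959266474052 = 4861946401452.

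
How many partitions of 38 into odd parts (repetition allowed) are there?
p_odd(38) = 864

Enumerate partitions using only odd parts via the recurrence o(n, m) = o(n, m−2) + o(n−m, m) over odd m, starting from the largest odd part ≤ n. This gives p_odd(38) = 864. (Euler's theorem: equals the count of distinct-part partitions.)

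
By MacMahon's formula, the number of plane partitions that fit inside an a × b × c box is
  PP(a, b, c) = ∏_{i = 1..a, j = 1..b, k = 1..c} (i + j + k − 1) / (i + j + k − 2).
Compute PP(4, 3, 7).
PP(4, 3, 7) = 1557270

Evaluate the triple product over i = 1..4, j = 1..3, k = 1..7. The factors are (2/1) · (3/2) · (4/3) · (5/4) · (6/5) · (7/6) · (8/7) · (3/2) · … (84 factors total). The numerators and denominators telescope so the product is an integer; carrying out the multiplication exactly gives PP(4, 3, 7) = 1557270.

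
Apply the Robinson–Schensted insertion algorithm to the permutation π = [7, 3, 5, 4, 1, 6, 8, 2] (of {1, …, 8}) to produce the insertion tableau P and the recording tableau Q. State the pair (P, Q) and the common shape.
P = [1, 2, 6, 8] / [3, 4] / [5] / [7];  Q = [1, 3, 6, 7] / [2, 8] / [4] / [5];  common shape = (4, 2, 1, 1)

Row-insert the values π_1, π_2, … into P one at a time, bumping the leftmost entry strictly greater than the inserted value down to the next row. The recording tableau Q records, in position (i, j), the step at which that cell was added to P.
  Insert 7 (step 1): P = [7];  Q = [1]
  Insert 3 (step 2): P = [3] / [7];  Q = [1] / [2]
  Insert 5 (step 3): P = [3, 5] / [7];  Q = [1, 3] / [2]
  Insert 4 (step 4): P = [3, 4] / [5] / [7];  Q = [1, 3] / [2] / [4]
  Insert 1 (step 5): P = [1, 4] / [3] / [5] / [7];  Q = [1, 3] / [2] / [4] / [5]
  Insert 6 (step 6): P = [1, 4, 6] / [3] / [5] / [7];  Q = [1, 3, 6] / [2] / [4] / [5]
  Insert 8 (step 7): P = [1, 4, 6, 8] / [3] / [5] / [7];  Q = [1, 3, 6, 7] / [2] / [4] / [5]
  Insert 2 (step 8): P = [1, 2, 6, 8] / [3, 4] / [5] / [7];  Q = [1, 3, 6, 7] / [2, 8] / [4] / [5]
Final shape: (4, 2, 1, 1).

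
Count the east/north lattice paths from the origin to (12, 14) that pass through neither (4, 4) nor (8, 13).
Number of paths = 5827440

Inclusion–exclusion. Total paths: C(26, 12) = 9657700. Through P₁: C(8, 4)·C(18, 8) = 3063060. Through P₂: C(21, 8)·C(5, 4) = 1017450. Since P₁ is strictly southwest of P₂, a monotone path through both must visit P₁ then P₂; paths through both = C(8, 4)·C(13, 4)·C(5, 4) = 250250. Avoid both = 9657700 − 3063060 − 1017450 + 250250 = 5827440.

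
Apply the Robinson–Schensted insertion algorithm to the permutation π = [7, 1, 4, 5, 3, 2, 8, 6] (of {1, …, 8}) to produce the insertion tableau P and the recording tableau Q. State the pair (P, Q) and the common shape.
P = [1, 2, 5, 6] / [3, 8] / [4] / [7];  Q = [1, 3, 4, 7] / [2, 8] / [5] / [6];  common shape = (4, 2, 1, 1)

Row-insert the values π_1, π_2, … into P one at a time, bumping the leftmost entry strictly greater than the inserted value down to the next row. The recording tableau Q records, in position (i, j), the step at which that cell was added to P.
  Insert 7 (step 1): P = [7];  Q = [1]
  Insert 1 (step 2): P = [1] / [7];  Q = [1] / [2]
  Insert 4 (step 3): P = [1, 4] / [7];  Q = [1, 3] / [2]
  Insert 5 (step 4): P = [1, 4, 5] / [7];  Q = [1, 3, 4] / [2]
  Insert 3 (step 5): P = [1, 3, 5] / [4] / [7];  Q = [1, 3, 4] / [2] / [5]
  Insert 2 (step 6): P = [1, 2, 5] / [3] / [4] / [7];  Q = [1, 3, 4] / [2] / [5] / [6]
  Insert 8 (step 7): P = [1, 2, 5, 8] / [3] / [4] / [7];  Q = [1, 3, 4, 7] / [2] / [5] / [6]
  Insert 6 (step 8): P = [1, 2, 5, 6] / [3, 8] / [4] / [7];  Q = [1, 3, 4, 7] / [2, 8] / [5] / [6]
Final shape: (4, 2, 1, 1).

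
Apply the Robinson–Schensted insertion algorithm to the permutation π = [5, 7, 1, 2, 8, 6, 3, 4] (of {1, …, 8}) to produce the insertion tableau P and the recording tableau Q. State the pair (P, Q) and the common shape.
P = [1, 2, 3, 4] / [5, 6, 8] / [7];  Q = [1, 2, 5, 8] / [3, 4, 6] / [7];  common shape = (4, 3, 1)

Row-insert the values π_1, π_2, … into P one at a time, bumping the leftmost entry strictly greater than the inserted value down to the next row. The recording tableau Q records, in position (i, j), the step at which that cell was added to P.
  Insert 5 (step 1): P = [5];  Q = [1]
  Insert 7 (step 2): P = [5, 7];  Q = [1, 2]
  Insert 1 (step 3): P = [1, 7] / [5];  Q = [1, 2] / [3]
  Insert 2 (step 4): P = [1, 2] / [5, 7];  Q = [1, 2] / [3, 4]
  Insert 8 (step 5): P = [1, 2, 8] / [5, 7];  Q = [1, 2, 5] / [3, 4]
  Insert 6 (step 6): P = [1, 2, 6] / [5, 7, 8];  Q = [1, 2, 5] / [3, 4, 6]
  Insert 3 (step 7): P = [1, 2, 3] / [5, 6, 8] / [7];  Q = [1, 2, 5] / [3, 4, 6] / [7]
  Insert 4 (step 8): P = [1, 2, 3, 4] / [5, 6, 8] / [7];  Q = [1, 2, 5, 8] / [3, 4, 6] / [7]
Final shape: (4, 3, 1).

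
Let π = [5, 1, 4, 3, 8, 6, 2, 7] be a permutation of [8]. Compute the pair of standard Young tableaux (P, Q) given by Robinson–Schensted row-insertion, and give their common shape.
P = [1, 2, 6, 7] / [3, 8] / [4] / [5];  Q = [1, 3, 5, 8] / [2, 6] / [4] / [7];  common shape = (4, 2, 1, 1)

Row-insert the values π_1, π_2, … into P one at a time, bumping the leftmost entry strictly greater than the inserted value down to the next row. The recording tableau Q records, in position (i, j), the step at which that cell was added to P.
  Insert 5 (step 1): P = [5];  Q = [1]
  Insert 1 (step 2): P = [1] / [5];  Q = [1] / [2]
  Insert 4 (step 3): P = [1, 4] / [5];  Q = [1, 3] / [2]
  Insert 3 (step 4): P = [1, 3] / [4] / [5];  Q = [1, 3] / [2] / [4]
  Insert 8 (step 5): P = [1, 3, 8] / [4] / [5];  Q = [1, 3, 5] / [2] / [4]
  Insert 6 (step 6): P = [1, 3, 6] / [4, 8] / [5];  Q = [1, 3, 5] / [2, 6] / [4]
  Insert 2 (step 7): P = [1, 2, 6] / [3, 8] / [4] / [5];  Q = [1, 3, 5] / [2, 6] / [4] / [7]
  Insert 7 (step 8): P = [1, 2, 6, 7] / [3, 8] / [4] / [5];  Q = [1, 3, 5, 8] / [2, 6] / [4] / [7]
Final shape: (4, 2, 1, 1).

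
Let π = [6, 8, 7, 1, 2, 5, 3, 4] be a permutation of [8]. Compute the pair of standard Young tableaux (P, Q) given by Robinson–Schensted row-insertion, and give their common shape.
P = [1, 2, 3, 4] / [5, 7] / [6] / [8];  Q = [1, 2, 6, 8] / [3, 5] / [4] / [7];  common shape = (4, 2, 1, 1)

Row-insert the values π_1, π_2, … into P one at a time, bumping the leftmost entry strictly greater than the inserted value down to the next row. The recording tableau Q records, in position (i, j), the step at which that cell was added to P.
  Insert 6 (step 1): P = [6];  Q = [1]
  Insert 8 (step 2): P = [6, 8];  Q = [1, 2]
  Insert 7 (step 3): P = [6, 7] / [8];  Q = [1, 2] / [3]
  Insert 1 (step 4): P = [1, 7] / [6] / [8];  Q = [1, 2] / [3] / [4]
  Insert 2 (step 5): P = [1, 2] / [6, 7] / [8];  Q = [1, 2] / [3, 5] / [4]
  Insert 5 (step 6): P = [1, 2, 5] / [6, 7] / [8];  Q = [1, 2, 6] / [3, 5] / [4]
  Insert 3 (step 7): P = [1, 2, 3] / [5, 7] / [6] / [8];  Q = [1, 2, 6] / [3, 5] / [4] / [7]
  Insert 4 (step 8): P = [1, 2, 3, 4] / [5, 7] / [6] / [8];  Q = [1, 2, 6, 8] / [3, 5] / [4] / [7]
Final shape: (4, 2, 1, 1).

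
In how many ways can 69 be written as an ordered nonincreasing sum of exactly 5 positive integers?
p(69, 5 parts) = 9027

Partitions of n into exactly k parts are in bijection with partitions of n − k into at most k parts (subtract 1 from each part). So p(69, exactly 5) = p(64, parts ≤ 5). Computing via the recurrence p(m, j) = p(m, j−1) + p(m−j, j) gives 9027.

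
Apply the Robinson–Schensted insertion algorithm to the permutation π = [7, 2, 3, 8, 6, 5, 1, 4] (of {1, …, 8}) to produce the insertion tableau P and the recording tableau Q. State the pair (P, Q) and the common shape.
P = [1, 3, 4] / [2, 5] / [6, 8] / [7];  Q = [1, 3, 4] / [2, 5] / [6, 8] / [7];  common shape = (3, 2, 2, 1)

Row-insert the values π_1, π_2, … into P one at a time, bumping the leftmost entry strictly greater than the inserted value down to the next row. The recording tableau Q records, in position (i, j), the step at which that cell was added to P.
  Insert 7 (step 1): P = [7];  Q = [1]
  Insert 2 (step 2): P = [2] / [7];  Q = [1] / [2]
  Insert 3 (step 3): P = [2, 3] / [7];  Q = [1, 3] / [2]
  Insert 8 (step 4): P = [2, 3, 8] / [7];  Q = [1, 3, 4] / [2]
  Insert 6 (step 5): P = [2, 3, 6] / [7, 8];  Q = [1, 3, 4] / [2, 5]
  Insert 5 (step 6): P = [2, 3, 5] / [6, 8] / [7];  Q = [1, 3, 4] / [2, 5] / [6]
  Insert 1 (step 7): P = [1, 3, 5] / [2, 8] / [6] / [7];  Q = [1, 3, 4] / [2, 5] / [6] / [7]
  Insert 4 (step 8): P = [1, 3, 4] / [2, 5] / [6, 8] / [7];  Q = [1, 3, 4] / [2, 5] / [6, 8] / [7]
Final shape: (3, 2, 2, 1).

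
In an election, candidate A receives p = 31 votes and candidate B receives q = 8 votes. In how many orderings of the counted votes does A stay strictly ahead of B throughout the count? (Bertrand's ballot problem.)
Strict-lead orderings = 36283236

Total orderings of the 39 votes with 31 for A: C(39, 31) = 61523748. By the Bertrand ballot formula (Cycle Lemma / reflection principle), the number of orderings in which A is strictly ahead of B throughout is (p − q)/(p + q) · C(p + q, p) = (31 − 8)/(31 + 8) · 61523748 = 36283236.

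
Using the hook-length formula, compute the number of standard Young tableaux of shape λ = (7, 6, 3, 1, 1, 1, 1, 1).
# SYT of shape (7, 6, 3, 1, 1, 1, 1, 1) = 261891630

Hook-length formula: f^λ = n! / Π hook(c), product over all cells c of the Young diagram. For λ = (7, 6, 3, 1, 1, 1, 1, 1), n = 21 boxes. Hook lengths by row (left-to-right, top-to-bottom): [14, 8, 7, 5, 4, 3, 1]; [12, 6, 5, 3, 2, 1]; [8, 2, 1]; [5]; [4]; [3]; [2]; [1]. Product of hooks = 195084288000. So f^λ = 21! / 195084288000 = 51090942171709440000 / 195084288000 = 261891630.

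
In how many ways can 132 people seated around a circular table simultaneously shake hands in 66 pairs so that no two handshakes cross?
C_66 = 5632681584560312734993915705849145100

These noncrossing handshakes are counted by the Catalan number C_n = (1/(n + 1)) · C(2n, n). For n = 66: C_66 = (1/67) · C(132, 66) = 377389666165540953244592352291892721700/67 = 5632681584560312734993915705849145100.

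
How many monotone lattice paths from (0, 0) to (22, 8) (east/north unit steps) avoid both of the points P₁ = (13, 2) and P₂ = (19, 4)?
Number of paths = 5120375

Inclusion–exclusion. Total paths: C(30, 22) = 5852925. Through P₁: C(15, 13)·C(15, 9) = 525525. Through P₂: C(23, 19)·C(7, 3) = 309925. Since P₁ is strictly southwest of P₂, a monotone path through both must visit P₁ then P₂; paths through both = C(15, 13)·C(8, 6)·C(7, 3) = 102900. Avoid both = 5852925 − 525525 − 309925 + 102900 = 5120375.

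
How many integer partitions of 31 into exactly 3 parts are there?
p(31, 3 parts) = 80

Partitions of n into exactly k parts are in bijection with partitions of n − k into at most k parts (subtract 1 from each part). So p(31, exactly 3) = p(28, parts ≤ 3). Computing via the recurrence p(m, j) = p(m, j−1) + p(m−j, j) gives 80.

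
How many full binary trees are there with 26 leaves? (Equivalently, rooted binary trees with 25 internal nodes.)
C_25 = 4861946401452

These full binary trees are counted by the Catalan number C_n = (1/(n + 1)) · C(2n, n). For n = 25: C_25 = (1/26) · C(50, 25) = 126410606437752/26 = 4861946401452.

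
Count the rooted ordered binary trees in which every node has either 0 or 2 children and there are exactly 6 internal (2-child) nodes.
C_6 = 132

These full binary trees are counted by the Catalan number C_n = (1/(n + 1)) · C(2n, n). For n = 6: C_6 = (1/7) · C(12, 6) = 924/7 = 132.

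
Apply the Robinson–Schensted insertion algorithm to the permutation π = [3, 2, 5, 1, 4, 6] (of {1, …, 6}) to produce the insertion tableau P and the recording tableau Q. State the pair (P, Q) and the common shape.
P = [1, 4, 6] / [2, 5] / [3];  Q = [1, 3, 6] / [2, 5] / [4];  common shape = (3, 2, 1)

Row-insert the values π_1, π_2, … into P one at a time, bumping the leftmost entry strictly greater than the inserted value down to the next row. The recording tableau Q records, in position (i, j), the step at which that cell was added to P.
  Insert 3 (step 1): P = [3];  Q = [1]
  Insert 2 (step 2): P = [2] / [3];  Q = [1] / [2]
  Insert 5 (step 3): P = [2, 5] / [3];  Q = [1, 3] / [2]
  Insert 1 (step 4): P = [1, 5] / [2] / [3];  Q = [1, 3] / [2] / [4]
  Insert 4 (step 5): P = [1, 4] / [2, 5] / [3];  Q = [1, 3] / [2, 5] / [4]
  Insert 6 (step 6): P = [1, 4, 6] / [2, 5] / [3];  Q = [1, 3, 6] / [2, 5] / [4]
Final shape: (3, 2, 1).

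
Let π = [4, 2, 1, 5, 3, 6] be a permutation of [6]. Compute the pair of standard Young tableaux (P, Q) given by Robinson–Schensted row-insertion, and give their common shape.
P = [1, 3, 6] / [2, 5] / [4];  Q = [1, 4, 6] / [2, 5] / [3];  common shape = (3, 2, 1)

Row-insert the values π_1, π_2, … into P one at a time, bumping the leftmost entry strictly greater than the inserted value down to the next row. The recording tableau Q records, in position (i, j), the step at which that cell was added to P.
  Insert 4 (step 1): P = [4];  Q = [1]
  Insert 2 (step 2): P = [2] / [4];  Q = [1] / [2]
  Insert 1 (step 3): P = [1] / [2] / [4];  Q = [1] / [2] / [3]
  Insert 5 (step 4): P = [1, 5] / [2] / [4];  Q = [1, 4] / [2] / [3]
  Insert 3 (step 5): P = [1, 3] / [2, 5] / [4];  Q = [1, 4] / [2, 5] / [3]
  Insert 6 (step 6): P = [1, 3, 6] / [2, 5] / [4];  Q = [1, 4, 6] / [2, 5] / [3]
Final shape: (3, 2, 1).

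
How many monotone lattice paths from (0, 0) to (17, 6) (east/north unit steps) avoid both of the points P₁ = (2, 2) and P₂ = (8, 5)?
Number of paths = 69861

Inclusion–exclusion. Total paths: C(23, 17) = 100947. Through P₁: C(4, 2)·C(19, 15) = 23256. Through P₂: C(13, 8)·C(10, 9) = 12870. Since P₁ is strictly southwest of P₂, a monotone path through both must visit P₁ then P₂; paths through both = C(4, 2)·C(9, 6)·C(10, 9) = 5040. Avoid both = 100947 − 23256 − 12870 + 5040 = 69861.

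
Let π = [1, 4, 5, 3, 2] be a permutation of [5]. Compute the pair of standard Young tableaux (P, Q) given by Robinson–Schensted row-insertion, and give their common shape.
P = [1, 2, 5] / [3] / [4];  Q = [1, 2, 3] / [4] / [5];  common shape = (3, 1, 1)

Row-insert the values π_1, π_2, … into P one at a time, bumping the leftmost entry strictly greater than the inserted value down to the next row. The recording tableau Q records, in position (i, j), the step at which that cell was added to P.
  Insert 1 (step 1): P = [1];  Q = [1]
  Insert 4 (step 2): P = [1, 4];  Q = [1, 2]
  Insert 5 (step 3): P = [1, 4, 5];  Q = [1, 2, 3]
  Insert 3 (step 4): P = [1, 3, 5] / [4];  Q = [1, 2, 3] / [4]
  Insert 2 (step 5): P = [1, 2, 5] / [3] / [4];  Q = [1, 2, 3] / [4] / [5]
Final shape: (3, 1, 1).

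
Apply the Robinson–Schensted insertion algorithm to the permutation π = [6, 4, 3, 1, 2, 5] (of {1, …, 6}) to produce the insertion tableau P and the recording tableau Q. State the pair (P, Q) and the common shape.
P = [1, 2, 5] / [3] / [4] / [6];  Q = [1, 5, 6] / [2] / [3] / [4];  common shape = (3, 1, 1, 1)

Row-insert the values π_1, π_2, … into P one at a time, bumping the leftmost entry strictly greater than the inserted value down to the next row. The recording tableau Q records, in position (i, j), the step at which that cell was added to P.
  Insert 6 (step 1): P = [6];  Q = [1]
  Insert 4 (step 2): P = [4] / [6];  Q = [1] / [2]
  Insert 3 (step 3): P = [3] / [4] / [6];  Q = [1] / [2] / [3]
  Insert 1 (step 4): P = [1] / [3] / [4] / [6];  Q = [1] / [2] / [3] / [4]
  Insert 2 (step 5): P = [1, 2] / [3] / [4] / [6];  Q = [1, 5] / [2] / [3] / [4]
  Insert 5 (step 6): P = [1, 2, 5] / [3] / [4] / [6];  Q = [1, 5, 6] / [2] / [3] / [4]
Final shape: (3, 1, 1, 1).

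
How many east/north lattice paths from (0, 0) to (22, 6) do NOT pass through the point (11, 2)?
Number of paths = 270270

Total paths from (0, 0) to (22, 6): C(28, 22) = 376740. Paths through (11, 2): (paths (0, 0) → (11, 2)) × (paths (11, 2) → (22, 6)) = C(13, 11) · C(15, 11) = 78 · 1365 = 106470. Avoidance count = 376740 − 106470 = 270270.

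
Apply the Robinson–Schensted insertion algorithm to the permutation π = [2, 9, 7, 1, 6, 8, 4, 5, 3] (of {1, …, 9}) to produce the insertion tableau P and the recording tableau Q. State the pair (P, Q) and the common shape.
P = [1, 3, 5] / [2, 4, 8] / [6] / [7] / [9];  Q = [1, 2, 6] / [3, 5, 8] / [4] / [7] / [9];  common shape = (3, 3, 1, 1, 1)

Row-insert the values π_1, π_2, … into P one at a time, bumping the leftmost entry strictly greater than the inserted value down to the next row. The recording tableau Q records, in position (i, j), the step at which that cell was added to P.
  Insert 2 (step 1): P = [2];  Q = [1]
  Insert 9 (step 2): P = [2, 9];  Q = [1, 2]
  Insert 7 (step 3): P = [2, 7] / [9];  Q = [1, 2] / [3]
  Insert 1 (step 4): P = [1, 7] / [2] / [9];  Q = [1, 2] / [3] / [4]
  Insert 6 (step 5): P = [1, 6] / [2, 7] / [9];  Q = [1, 2] / [3, 5] / [4]
  Insert 8 (step 6): P = [1, 6, 8] / [2, 7] / [9];  Q = [1, 2, 6] / [3, 5] / [4]
  Insert 4 (step 7): P = [1, 4, 8] / [2, 6] / [7] / [9];  Q = [1, 2, 6] / [3, 5] / [4] / [7]
  Insert 5 (step 8): P = [1, 4, 5] / [2, 6, 8] / [7] / [9];  Q = [1, 2, 6] / [3, 5, 8] / [4] / [7]
  Insert 3 (step 9): P = [1, 3, 5] / [2, 4, 8] / [6] / [7] / [9];  Q = [1, 2, 6] / [3, 5, 8] / [4] / [7] / [9]
Final shape: (3, 3, 1, 1, 1).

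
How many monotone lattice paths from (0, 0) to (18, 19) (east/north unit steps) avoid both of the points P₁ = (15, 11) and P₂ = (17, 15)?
Number of paths = 14148663900

Inclusion–exclusion. Total paths: C(37, 18) = 17672631900. Through P₁: C(26, 15)·C(11, 3) = 1274816400. Through P₂: C(32, 17)·C(5, 1) = 2828613600. Since P₁ is strictly southwest of P₂, a monotone path through both must visit P₁ then P₂; paths through both = C(26, 15)·C(6, 2)·C(5, 1) = 579462000. Avoid both = 17672631900 − 1274816400 − 2828613600 + 579462000 = 14148663900.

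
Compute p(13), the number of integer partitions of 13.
p(13) = 101

Compute p(n) via the recurrence p(n, m) = p(n, m−1) + p(n−m, m), where p(n, m) counts partitions of n with all parts ≤ m and p(n) = p(n, n). The base cases are p(0, m) = 1 and p(n, 0) = 0 for n > 0. Filling the table yields p(13) = 101. (Euler's pentagonal recurrence is an alternative.)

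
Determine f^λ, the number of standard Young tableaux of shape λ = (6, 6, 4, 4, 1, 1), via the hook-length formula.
# SYT of shape (6, 6, 4, 4, 1, 1) = 997682400

Hook-length formula: f^λ = n! / Π hook(c), product over all cells c of the Young diagram. For λ = (6, 6, 4, 4, 1, 1), n = 22 boxes. Hook lengths by row (left-to-right, top-to-bottom): [11, 8, 7, 6, 3, 2]; [10, 7, 6, 5, 2, 1]; [7, 4, 3, 2]; [6, 3, 2, 1]; [2]; [1]. Product of hooks = 1126611763200. So f^λ = 22! / 1126611763200 = 1124000727777607680000 / 1126611763200 = 997682400.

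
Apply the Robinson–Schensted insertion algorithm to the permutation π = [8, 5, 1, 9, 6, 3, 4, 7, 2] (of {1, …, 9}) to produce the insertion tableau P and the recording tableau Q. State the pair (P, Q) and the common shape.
P = [1, 2, 4, 7] / [3, 6] / [5, 9] / [8];  Q = [1, 4, 7, 8] / [2, 5] / [3, 6] / [9];  common shape = (4, 2, 2, 1)

Row-insert the values π_1, π_2, … into P one at a time, bumping the leftmost entry strictly greater than the inserted value down to the next row. The recording tableau Q records, in position (i, j), the step at which that cell was added to P.
  Insert 8 (step 1): P = [8];  Q = [1]
  Insert 5 (step 2): P = [5] / [8];  Q = [1] / [2]
  Insert 1 (step 3): P = [1] / [5] / [8];  Q = [1] / [2] / [3]
  Insert 9 (step 4): P = [1, 9] / [5] / [8];  Q = [1, 4] / [2] / [3]
  Insert 6 (step 5): P = [1, 6] / [5, 9] / [8];  Q = [1, 4] / [2, 5] / [3]
  Insert 3 (step 6): P = [1, 3] / [5, 6] / [8, 9];  Q = [1, 4] / [2, 5] / [3, 6]
  Insert 4 (step 7): P = [1, 3, 4] / [5, 6] / [8, 9];  Q = [1, 4, 7] / [2, 5] / [3, 6]
  Insert 7 (step 8): P = [1, 3, 4, 7] / [5, 6] / [8, 9];  Q = [1, 4, 7, 8] / [2, 5] / [3, 6]
  Insert 2 (step 9): P = [1, 2, 4, 7] / [3, 6] / [5, 9] / [8];  Q = [1, 4, 7, 8] / [2, 5] / [3, 6] / [9]
Final shape: (4, 2, 2, 1).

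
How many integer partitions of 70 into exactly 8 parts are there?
p(70, 8 parts) = 97539

Partitions of n into exactly k parts are in bijection with partitions of n − k into at most k parts (subtract 1 from each part). So p(70, exactly 8) = p(62, parts ≤ 8). Computing via the recurrence p(m, j) = p(m, j−1) + p(m−j, j) gives 97539.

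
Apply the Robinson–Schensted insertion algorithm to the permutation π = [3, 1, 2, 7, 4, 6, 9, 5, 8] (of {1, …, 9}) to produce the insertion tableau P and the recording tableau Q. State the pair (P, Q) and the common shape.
P = [1, 2, 4, 5, 8] / [3, 6, 9] / [7];  Q = [1, 3, 4, 6, 7] / [2, 5, 9] / [8];  common shape = (5, 3, 1)

Row-insert the values π_1, π_2, … into P one at a time, bumping the leftmost entry strictly greater than the inserted value down to the next row. The recording tableau Q records, in position (i, j), the step at which that cell was added to P.
  Insert 3 (step 1): P = [3];  Q = [1]
  Insert 1 (step 2): P = [1] / [3];  Q = [1] / [2]
  Insert 2 (step 3): P = [1, 2] / [3];  Q = [1, 3] / [2]
  Insert 7 (step 4): P = [1, 2, 7] / [3];  Q = [1, 3, 4] / [2]
  Insert 4 (step 5): P = [1, 2, 4] / [3, 7];  Q = [1, 3, 4] / [2, 5]
  Insert 6 (step 6): P = [1, 2, 4, 6] / [3, 7];  Q = [1, 3, 4, 6] / [2, 5]
  Insert 9 (step 7): P = [1, 2, 4, 6, 9] / [3, 7];  Q = [1, 3, 4, 6, 7] / [2, 5]
  Insert 5 (step 8): P = [1, 2, 4, 5, 9] / [3, 6] / [7];  Q = [1, 3, 4, 6, 7] / [2, 5] / [8]
  Insert 8 (step 9): P = [1, 2, 4, 5, 8] / [3, 6, 9] / [7];  Q = [1, 3, 4, 6, 7] / [2, 5, 9] / [8]
Final shape: (5, 3, 1).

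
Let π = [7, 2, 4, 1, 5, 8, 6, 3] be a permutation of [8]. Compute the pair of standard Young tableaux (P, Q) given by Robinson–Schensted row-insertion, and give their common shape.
P = [1, 3, 5, 6] / [2, 4] / [7, 8];  Q = [1, 3, 5, 6] / [2, 7] / [4, 8];  common shape = (4, 2, 2)

Row-insert the values π_1, π_2, … into P one at a time, bumping the leftmost entry strictly greater than the inserted value down to the next row. The recording tableau Q records, in position (i, j), the step at which that cell was added to P.
  Insert 7 (step 1): P = [7];  Q = [1]
  Insert 2 (step 2): P = [2] / [7];  Q = [1] / [2]
  Insert 4 (step 3): P = [2, 4] / [7];  Q = [1, 3] / [2]
  Insert 1 (step 4): P = [1, 4] / [2] / [7];  Q = [1, 3] / [2] / [4]
  Insert 5 (step 5): P = [1, 4, 5] / [2] / [7];  Q = [1, 3, 5] / [2] / [4]
  Insert 8 (step 6): P = [1, 4, 5, 8] / [2] / [7];  Q = [1, 3, 5, 6] / [2] / [4]
  Insert 6 (step 7): P = [1, 4, 5, 6] / [2, 8] / [7];  Q = [1, 3, 5, 6] / [2, 7] / [4]
  Insert 3 (step 8): P = [1, 3, 5, 6] / [2, 4] / [7, 8];  Q = [1, 3, 5, 6] / [2, 7] / [4, 8]
Final shape: (4, 2, 2).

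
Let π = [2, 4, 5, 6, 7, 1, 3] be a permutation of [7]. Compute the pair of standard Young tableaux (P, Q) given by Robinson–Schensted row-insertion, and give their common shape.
P = [1, 3, 5, 6, 7] / [2, 4];  Q = [1, 2, 3, 4, 5] / [6, 7];  common shape = (5, 2)

Row-insert the values π_1, π_2, … into P one at a time, bumping the leftmost entry strictly greater than the inserted value down to the next row. The recording tableau Q records, in position (i, j), the step at which that cell was added to P.
  Insert 2 (step 1): P = [2];  Q = [1]
  Insert 4 (step 2): P = [2, 4];  Q = [1, 2]
  Insert 5 (step 3): P = [2, 4, 5];  Q = [1, 2, 3]
  Insert 6 (step 4): P = [2, 4, 5, 6];  Q = [1, 2, 3, 4]
  Insert 7 (step 5): P = [2, 4, 5, 6, 7];  Q = [1, 2, 3, 4, 5]
  Insert 1 (step 6): P = [1, 4, 5, 6, 7] / [2];  Q = [1, 2, 3, 4, 5] / [6]
  Insert 3 (step 7): P = [1, 3, 5, 6, 7] / [2, 4];  Q = [1, 2, 3, 4, 5] / [6, 7]
Final shape: (5, 2).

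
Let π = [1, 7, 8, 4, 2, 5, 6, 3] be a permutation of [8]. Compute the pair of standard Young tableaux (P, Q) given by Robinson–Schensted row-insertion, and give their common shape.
P = [1, 2, 3, 6] / [4, 5] / [7, 8];  Q = [1, 2, 3, 7] / [4, 6] / [5, 8];  common shape = (4, 2, 2)

Row-insert the values π_1, π_2, … into P one at a time, bumping the leftmost entry strictly greater than the inserted value down to the next row. The recording tableau Q records, in position (i, j), the step at which that cell was added to P.
  Insert 1 (step 1): P = [1];  Q = [1]
  Insert 7 (step 2): P = [1, 7];  Q = [1, 2]
  Insert 8 (step 3): P = [1, 7, 8];  Q = [1, 2, 3]
  Insert 4 (step 4): P = [1, 4, 8] / [7];  Q = [1, 2, 3] / [4]
  Insert 2 (step 5): P = [1, 2, 8] / [4] / [7];  Q = [1, 2, 3] / [4] / [5]
  Insert 5 (step 6): P = [1, 2, 5] / [4, 8] / [7];  Q = [1, 2, 3] / [4, 6] / [5]
  Insert 6 (step 7): P = [1, 2, 5, 6] / [4, 8] / [7];  Q = [1, 2, 3, 7] / [4, 6] / [5]
  Insert 3 (step 8): P = [1, 2, 3, 6] / [4, 5] / [7, 8];  Q = [1, 2, 3, 7] / [4, 6] / [5, 8]
Final shape: (4, 2, 2).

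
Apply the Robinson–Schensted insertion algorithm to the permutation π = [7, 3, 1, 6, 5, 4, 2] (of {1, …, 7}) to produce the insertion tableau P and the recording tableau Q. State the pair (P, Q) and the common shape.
P = [1, 2] / [3, 4] / [5] / [6] / [7];  Q = [1, 4] / [2, 5] / [3] / [6] / [7];  common shape = (2, 2, 1, 1, 1)

Row-insert the values π_1, π_2, … into P one at a time, bumping the leftmost entry strictly greater than the inserted value down to the next row. The recording tableau Q records, in position (i, j), the step at which that cell was added to P.
  Insert 7 (step 1): P = [7];  Q = [1]
  Insert 3 (step 2): P = [3] / [7];  Q = [1] / [2]
  Insert 1 (step 3): P = [1] / [3] / [7];  Q = [1] / [2] / [3]
  Insert 6 (step 4): P = [1, 6] / [3] / [7];  Q = [1, 4] / [2] / [3]
  Insert 5 (step 5): P = [1, 5] / [3, 6] / [7];  Q = [1, 4] / [2, 5] / [3]
  Insert 4 (step 6): P = [1, 4] / [3, 5] / [6] / [7];  Q = [1, 4] / [2, 5] / [3] / [6]
  Insert 2 (step 7): P = [1, 2] / [3, 4] / [5] / [6] / [7];  Q = [1, 4] / [2, 5] / [3] / [6] / [7]
Final shape: (2, 2, 1, 1, 1).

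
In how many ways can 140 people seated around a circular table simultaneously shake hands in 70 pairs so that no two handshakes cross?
C_70 = 1321422108420282270489942177190229544600

These noncrossing handshakes are counted by the Catalan number C_n = (1/(n + 1)) · C(2n, n). For n = 70: C_70 = (1/71) · C(140, 70) = 93820969697840041204785894580506297666600/71 = 1321422108420282270489942177190229544600.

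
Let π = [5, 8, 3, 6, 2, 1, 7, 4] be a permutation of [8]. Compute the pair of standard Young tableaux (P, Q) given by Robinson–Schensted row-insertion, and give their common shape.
P = [1, 4, 7] / [2, 6] / [3, 8] / [5];  Q = [1, 2, 7] / [3, 4] / [5, 8] / [6];  common shape = (3, 2, 2, 1)

Row-insert the values π_1, π_2, … into P one at a time, bumping the leftmost entry strictly greater than the inserted value down to the next row. The recording tableau Q records, in position (i, j), the step at which that cell was added to P.
  Insert 5 (step 1): P = [5];  Q = [1]
  Insert 8 (step 2): P = [5, 8];  Q = [1, 2]
  Insert 3 (step 3): P = [3, 8] / [5];  Q = [1, 2] / [3]
  Insert 6 (step 4): P = [3, 6] / [5, 8];  Q = [1, 2] / [3, 4]
  Insert 2 (step 5): P = [2, 6] / [3, 8] / [5];  Q = [1, 2] / [3, 4] / [5]
  Insert 1 (step 6): P = [1, 6] / [2, 8] / [3] / [5];  Q = [1, 2] / [3, 4] / [5] / [6]
  Insert 7 (step 7): P = [1, 6, 7] / [2, 8] / [3] / [5];  Q = [1, 2, 7] / [3, 4] / [5] / [6]
  Insert 4 (step 8): P = [1, 4, 7] / [2, 6] / [3, 8] / [5];  Q = [1, 2, 7] / [3, 4] / [5, 8] / [6]
Final shape: (3, 2, 2, 1).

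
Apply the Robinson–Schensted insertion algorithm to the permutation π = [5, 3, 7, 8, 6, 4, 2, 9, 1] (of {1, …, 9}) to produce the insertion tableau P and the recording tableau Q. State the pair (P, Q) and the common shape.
P = [1, 4, 8, 9] / [2, 6] / [3] / [5] / [7];  Q = [1, 3, 4, 8] / [2, 5] / [6] / [7] / [9];  common shape = (4, 2, 1, 1, 1)

Row-insert the values π_1, π_2, … into P one at a time, bumping the leftmost entry strictly greater than the inserted value down to the next row. The recording tableau Q records, in position (i, j), the step at which that cell was added to P.
  Insert 5 (step 1): P = [5];  Q = [1]
  Insert 3 (step 2): P = [3] / [5];  Q = [1] / [2]
  Insert 7 (step 3): P = [3, 7] / [5];  Q = [1, 3] / [2]
  Insert 8 (step 4): P = [3, 7, 8] / [5];  Q = [1, 3, 4] / [2]
  Insert 6 (step 5): P = [3, 6, 8] / [5, 7];  Q = [1, 3, 4] / [2, 5]
  Insert 4 (step 6): P = [3, 4, 8] / [5, 6] / [7];  Q = [1, 3, 4] / [2, 5] / [6]
  Insert 2 (step 7): P = [2, 4, 8] / [3, 6] / [5] / [7];  Q = [1, 3, 4] / [2, 5] / [6] / [7]
  Insert 9 (step 8): P = [2, 4, 8, 9] / [3, 6] / [5] / [7];  Q = [1, 3, 4, 8] / [2, 5] / [6] / [7]
  Insert 1 (step 9): P = [1, 4, 8, 9] / [2, 6] / [3] / [5] / [7];  Q = [1, 3, 4, 8] / [2, 5] / [6] / [7] / [9]
Final shape: (4, 2, 1, 1, 1).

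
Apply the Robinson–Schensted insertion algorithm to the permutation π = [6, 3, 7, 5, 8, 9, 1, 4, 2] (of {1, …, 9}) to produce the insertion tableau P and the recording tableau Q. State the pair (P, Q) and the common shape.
P = [1, 2, 8, 9] / [3, 4] / [5, 7] / [6];  Q = [1, 3, 5, 6] / [2, 4] / [7, 8] / [9];  common shape = (4, 2, 2, 1)

Row-insert the values π_1, π_2, … into P one at a time, bumping the leftmost entry strictly greater than the inserted value down to the next row. The recording tableau Q records, in position (i, j), the step at which that cell was added to P.
  Insert 6 (step 1): P = [6];  Q = [1]
  Insert 3 (step 2): P = [3] / [6];  Q = [1] / [2]
  Insert 7 (step 3): P = [3, 7] / [6];  Q = [1, 3] / [2]
  Insert 5 (step 4): P = [3, 5] / [6, 7];  Q = [1, 3] / [2, 4]
  Insert 8 (step 5): P = [3, 5, 8] / [6, 7];  Q = [1, 3, 5] / [2, 4]
  Insert 9 (step 6): P = [3, 5, 8, 9] / [6, 7];  Q = [1, 3, 5, 6] / [2, 4]
  Insert 1 (step 7): P = [1, 5, 8, 9] / [3, 7] / [6];  Q = [1, 3, 5, 6] / [2, 4] / [7]
  Insert 4 (step 8): P = [1, 4, 8, 9] / [3, 5] / [6, 7];  Q = [1, 3, 5, 6] / [2, 4] / [7, 8]
  Insert 2 (step 9): P = [1, 2, 8, 9] / [3, 4] / [5, 7] / [6];  Q = [1, 3, 5, 6] / [2, 4] / [7, 8] / [9]
Final shape: (4, 2, 2, 1).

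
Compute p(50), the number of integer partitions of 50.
p(50) = 204226

Compute p(n) via the recurrence p(n, m) = p(n, m−1) + p(n−m, m), where p(n, m) counts partitions of n with all parts ≤ m and p(n) = p(n, n). The base cases are p(0, m) = 1 and p(n, 0) = 0 for n > 0. Filling the table yields p(50) = 204226. (Euler's pentagonal recurrence is an alternative.)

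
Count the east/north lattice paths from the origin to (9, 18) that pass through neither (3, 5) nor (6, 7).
Number of paths = 2746649

Inclusion–exclusion. Total paths: C(27, 9) = 4686825. Through P₁: C(8, 3)·C(19, 6) = 1519392. Through P₂: C(13, 6)·C(14, 3) = 624624. Since P₁ is strictly southwest of P₂, a monotone path through both must visit P₁ then P₂; paths through both = C(8, 3)·C(5, 3)·C(14, 3) = 203840. Avoid both = 4686825 − 1519392 − 624624 + 203840 = 2746649.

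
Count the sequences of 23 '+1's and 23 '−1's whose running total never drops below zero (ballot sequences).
C_23 = 343059613650

These ballot sequences are counted by the Catalan number C_n = (1/(n + 1)) · C(2n, n). For n = 23: C_23 = (1/24) · C(46, 23) = 8233430727600/24 = 343059613650.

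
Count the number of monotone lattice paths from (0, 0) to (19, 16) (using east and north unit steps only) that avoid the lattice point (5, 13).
Number of paths = 4054102710

Total paths from (0, 0) to (19, 16): C(35, 19) = 4059928950. Paths through (5, 13): (paths (0, 0) → (5, 13)) × (paths (5, 13) → (19, 16)) = C(18, 5) · C(17, 14) = 8568 · 680 = 5826240. Avoidance count = 4059928950 − 5826240 = 4054102710.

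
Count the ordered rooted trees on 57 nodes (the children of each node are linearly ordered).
C_56 = 6852456927844873497549658464312

These ordered rooted trees are counted by the Catalan number C_n = (1/(n + 1)) · C(2n, n). For n = 56: C_56 = (1/57) · C(112, 56) = 390590044887157789360330532465784/57 = 6852456927844873497549658464312.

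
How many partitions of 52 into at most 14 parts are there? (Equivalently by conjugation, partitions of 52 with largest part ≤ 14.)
p(52, parts ≤ 14) = 169027

Use the recurrence p(n, m) = p(n, m−1) + p(n−m, m): either the largest part is < m (count p(n, m−1)) or the largest part is exactly m (remove one copy of m, count p(n−m, m)). With p(0, ·) = 1 this gives p(52, parts ≤ 14) = 169027. (By conjugating Young diagrams, this also counts partitions of 52 into at most 14 parts.)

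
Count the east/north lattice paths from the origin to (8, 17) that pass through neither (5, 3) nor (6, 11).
Number of paths = 711079

Inclusion–exclusion. Total paths: C(25, 8) = 1081575. Through P₁: C(8, 5)·C(17, 3) = 38080. Through P₂: C(17, 6)·C(8, 2) = 346528. Since P₁ is strictly southwest of P₂, a monotone path through both must visit P₁ then P₂; paths through both = C(8, 5)·C(9, 1)·C(8, 2) = 14112. Avoid both = 1081575 − 38080 − 346528 + 14112 = 711079.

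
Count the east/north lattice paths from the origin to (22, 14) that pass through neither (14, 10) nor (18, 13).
Number of paths = 2137429905

Inclusion–exclusion. Total paths: C(36, 22) = 3796297200. Through P₁: C(24, 14)·C(12, 8) = 970821720. Through P₂: C(31, 18)·C(5, 4) = 1031265375. Since P₁ is strictly southwest of P₂, a monotone path through both must visit P₁ then P₂; paths through both = C(24, 14)·C(7, 4)·C(5, 4) = 343219800. Avoid both = 3796297200 − 970821720 − 1031265375 + 343219800 = 2137429905.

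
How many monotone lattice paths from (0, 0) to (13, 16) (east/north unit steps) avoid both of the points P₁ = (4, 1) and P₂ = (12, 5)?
Number of paths = 61281839

Inclusion–exclusion. Total paths: C(29, 13) = 67863915. Through P₁: C(5, 4)·C(24, 9) = 6537520. Through P₂: C(17, 12)·C(12, 1) = 74256. Since P₁ is strictly southwest of P₂, a monotone path through both must visit P₁ then P₂; paths through both = C(5, 4)·C(12, 8)·C(12, 1) = 29700. Avoid both = 67863915 − 6537520 − 74256 + 29700 = 61281839.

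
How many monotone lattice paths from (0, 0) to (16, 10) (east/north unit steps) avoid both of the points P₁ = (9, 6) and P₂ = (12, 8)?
Number of paths = 2521285

Inclusion–exclusion. Total paths: C(26, 16) = 5311735. Through P₁: C(15, 9)·C(11, 7) = 1651650. Through P₂: C(20, 12)·C(6, 4) = 1889550. Since P₁ is strictly southwest of P₂, a monotone path through both must visit P₁ then P₂; paths through both = C(15, 9)·C(5, 3)·C(6, 4) = 750750. Avoid both = 5311735 − 1651650 − 1889550 + 750750 = 2521285.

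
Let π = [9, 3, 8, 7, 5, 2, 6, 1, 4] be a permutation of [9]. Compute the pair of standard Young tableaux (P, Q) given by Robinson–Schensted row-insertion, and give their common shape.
P = [1, 4, 6] / [2, 5] / [3] / [7] / [8] / [9];  Q = [1, 3, 7] / [2, 9] / [4] / [5] / [6] / [8];  common shape = (3, 2, 1, 1, 1, 1)

Row-insert the values π_1, π_2, … into P one at a time, bumping the leftmost entry strictly greater than the inserted value down to the next row. The recording tableau Q records, in position (i, j), the step at which that cell was added to P.
  Insert 9 (step 1): P = [9];  Q = [1]
  Insert 3 (step 2): P = [3] / [9];  Q = [1] / [2]
  Insert 8 (step 3): P = [3, 8] / [9];  Q = [1, 3] / [2]
  Insert 7 (step 4): P = [3, 7] / [8] / [9];  Q = [1, 3] / [2] / [4]
  Insert 5 (step 5): P = [3, 5] / [7] / [8] / [9];  Q = [1, 3] / [2] / [4] / [5]
  Insert 2 (step 6): P = [2, 5] / [3] / [7] / [8] / [9];  Q = [1, 3] / [2] / [4] / [5] / [6]
  Insert 6 (step 7): P = [2, 5, 6] / [3] / [7] / [8] / [9];  Q = [1, 3, 7] / [2] / [4] / [5] / [6]
  Insert 1 (step 8): P = [1, 5, 6] / [2] / [3] / [7] / [8] / [9];  Q = [1, 3, 7] / [2] / [4] / [5] / [6] / [8]
  Insert 4 (step 9): P = [1, 4, 6] / [2, 5] / [3] / [7] / [8] / [9];  Q = [1, 3, 7] / [2, 9] / [4] / [5] / [6] / [8]
Final shape: (3, 2, 1, 1, 1, 1).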